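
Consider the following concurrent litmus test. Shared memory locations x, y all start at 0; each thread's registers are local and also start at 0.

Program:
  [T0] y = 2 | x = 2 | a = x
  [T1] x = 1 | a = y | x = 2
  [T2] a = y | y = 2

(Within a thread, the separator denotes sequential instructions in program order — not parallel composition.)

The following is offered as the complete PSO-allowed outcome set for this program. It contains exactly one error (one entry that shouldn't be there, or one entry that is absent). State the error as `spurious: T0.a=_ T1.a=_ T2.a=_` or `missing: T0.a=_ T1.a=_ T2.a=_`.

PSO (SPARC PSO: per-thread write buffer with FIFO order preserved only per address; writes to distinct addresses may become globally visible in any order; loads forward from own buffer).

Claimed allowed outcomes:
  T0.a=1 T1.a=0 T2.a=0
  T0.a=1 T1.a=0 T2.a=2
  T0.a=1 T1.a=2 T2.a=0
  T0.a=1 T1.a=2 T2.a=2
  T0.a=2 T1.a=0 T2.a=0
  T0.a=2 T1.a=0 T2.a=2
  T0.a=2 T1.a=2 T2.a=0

outcome vector order: (T0.a,T1.a,T2.a)
PSO (8): (1,0,0); (1,0,2); (1,2,0); (1,2,2); (2,0,0); (2,0,2); (2,2,0); (2,2,2)
PSO∖claimed = {(2,2,2)}

missing: T0.a=2 T1.a=2 T2.a=2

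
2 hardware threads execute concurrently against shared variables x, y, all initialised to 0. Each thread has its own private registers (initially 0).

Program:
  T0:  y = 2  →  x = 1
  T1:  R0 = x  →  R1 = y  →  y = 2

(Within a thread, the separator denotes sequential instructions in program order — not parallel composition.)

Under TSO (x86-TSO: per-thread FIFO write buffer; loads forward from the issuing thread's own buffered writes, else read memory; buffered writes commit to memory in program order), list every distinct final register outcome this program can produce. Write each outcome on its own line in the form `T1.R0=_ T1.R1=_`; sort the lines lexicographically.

T1.R0=0 T1.R1=0
T1.R0=0 T1.R1=2
T1.R0=1 T1.R1=2

outcome vector order: (T1.R0,T1.R1)
|TSO outcomes| = 3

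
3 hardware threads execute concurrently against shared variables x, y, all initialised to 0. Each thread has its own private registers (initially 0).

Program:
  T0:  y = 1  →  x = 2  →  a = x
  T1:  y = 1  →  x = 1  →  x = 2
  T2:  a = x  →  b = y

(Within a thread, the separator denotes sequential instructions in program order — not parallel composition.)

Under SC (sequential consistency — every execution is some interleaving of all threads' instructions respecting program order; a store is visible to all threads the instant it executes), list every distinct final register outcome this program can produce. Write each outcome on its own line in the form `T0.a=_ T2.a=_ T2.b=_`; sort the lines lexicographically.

T0.a=1 T2.a=0 T2.b=0
T0.a=1 T2.a=0 T2.b=1
T0.a=1 T2.a=1 T2.b=1
T0.a=1 T2.a=2 T2.b=1
T0.a=2 T2.a=0 T2.b=0
T0.a=2 T2.a=0 T2.b=1
T0.a=2 T2.a=1 T2.b=1
T0.a=2 T2.a=2 T2.b=1

outcome vector order: (T0.a,T2.a,T2.b)
|SC outcomes| = 8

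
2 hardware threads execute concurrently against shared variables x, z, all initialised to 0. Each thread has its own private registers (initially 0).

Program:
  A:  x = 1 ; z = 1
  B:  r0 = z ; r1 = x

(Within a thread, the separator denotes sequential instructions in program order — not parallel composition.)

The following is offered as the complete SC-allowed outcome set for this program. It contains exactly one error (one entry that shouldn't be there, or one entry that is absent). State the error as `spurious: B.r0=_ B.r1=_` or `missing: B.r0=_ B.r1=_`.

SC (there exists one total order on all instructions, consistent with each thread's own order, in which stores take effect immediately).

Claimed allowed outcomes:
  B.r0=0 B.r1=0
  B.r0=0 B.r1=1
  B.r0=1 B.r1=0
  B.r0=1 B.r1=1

spurious: B.r0=1 B.r1=0

outcome vector order: (B.r0,B.r1)
[SC] allowed = {0/0, 0/1, 1/1}
claimed∖SC = {1/0}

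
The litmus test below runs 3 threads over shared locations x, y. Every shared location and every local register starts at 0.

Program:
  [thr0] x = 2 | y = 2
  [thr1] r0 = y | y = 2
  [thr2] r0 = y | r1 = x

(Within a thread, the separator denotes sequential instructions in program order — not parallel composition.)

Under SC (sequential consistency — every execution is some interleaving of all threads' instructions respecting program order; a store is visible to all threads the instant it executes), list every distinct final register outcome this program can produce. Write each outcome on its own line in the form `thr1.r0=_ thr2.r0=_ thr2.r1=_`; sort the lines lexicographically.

thr1.r0=0 thr2.r0=0 thr2.r1=0
thr1.r0=0 thr2.r0=0 thr2.r1=2
thr1.r0=0 thr2.r0=2 thr2.r1=0
thr1.r0=0 thr2.r0=2 thr2.r1=2
thr1.r0=2 thr2.r0=0 thr2.r1=0
thr1.r0=2 thr2.r0=0 thr2.r1=2
thr1.r0=2 thr2.r0=2 thr2.r1=2

outcome vector order: (thr1.r0,thr2.r0,thr2.r1)
|SC outcomes| = 7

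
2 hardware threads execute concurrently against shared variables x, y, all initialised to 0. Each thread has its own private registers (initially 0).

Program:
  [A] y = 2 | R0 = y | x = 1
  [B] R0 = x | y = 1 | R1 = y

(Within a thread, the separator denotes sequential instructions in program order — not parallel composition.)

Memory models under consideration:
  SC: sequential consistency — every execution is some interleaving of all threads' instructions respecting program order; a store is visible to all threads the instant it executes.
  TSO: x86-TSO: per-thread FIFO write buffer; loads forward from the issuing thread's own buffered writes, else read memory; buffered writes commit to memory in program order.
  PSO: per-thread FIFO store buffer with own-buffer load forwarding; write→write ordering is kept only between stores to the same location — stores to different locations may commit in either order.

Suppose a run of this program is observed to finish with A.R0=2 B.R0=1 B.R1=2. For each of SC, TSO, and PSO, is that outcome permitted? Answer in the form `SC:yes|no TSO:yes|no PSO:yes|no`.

outcome vector order: (A.R0,B.R0,B.R1)
SC (4): (1,0,1); (2,0,1); (2,0,2); (2,1,1)
TSO (4): (1,0,1); (2,0,1); (2,0,2); (2,1,1)
PSO (5): (1,0,1); (2,0,1); (2,0,2); (2,1,1); (2,1,2)
target (2,1,2) ∈ {PSO}

SC:no TSO:no PSO:yes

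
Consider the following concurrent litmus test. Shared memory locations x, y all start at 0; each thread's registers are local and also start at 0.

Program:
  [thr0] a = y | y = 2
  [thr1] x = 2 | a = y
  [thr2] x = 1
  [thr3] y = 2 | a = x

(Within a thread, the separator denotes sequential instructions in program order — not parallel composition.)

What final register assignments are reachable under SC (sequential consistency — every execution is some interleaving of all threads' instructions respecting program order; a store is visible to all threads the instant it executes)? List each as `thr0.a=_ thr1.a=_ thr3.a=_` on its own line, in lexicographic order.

outcome vector order: (thr0.a,thr1.a,thr3.a)
|SC outcomes| = 10

thr0.a=0 thr1.a=0 thr3.a=1
thr0.a=0 thr1.a=0 thr3.a=2
thr0.a=0 thr1.a=2 thr3.a=0
thr0.a=0 thr1.a=2 thr3.a=1
thr0.a=0 thr1.a=2 thr3.a=2
thr0.a=2 thr1.a=0 thr3.a=1
thr0.a=2 thr1.a=0 thr3.a=2
thr0.a=2 thr1.a=2 thr3.a=0
thr0.a=2 thr1.a=2 thr3.a=1
thr0.a=2 thr1.a=2 thr3.a=2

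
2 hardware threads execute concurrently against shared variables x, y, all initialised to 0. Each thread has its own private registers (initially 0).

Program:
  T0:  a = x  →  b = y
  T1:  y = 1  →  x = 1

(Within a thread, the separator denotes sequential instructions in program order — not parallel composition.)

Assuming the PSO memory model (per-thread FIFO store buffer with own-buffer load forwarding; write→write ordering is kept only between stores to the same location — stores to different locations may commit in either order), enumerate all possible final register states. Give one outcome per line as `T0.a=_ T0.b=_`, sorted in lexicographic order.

outcome vector order: (T0.a,T0.b)
|PSO outcomes| = 4

T0.a=0 T0.b=0
T0.a=0 T0.b=1
T0.a=1 T0.b=0
T0.a=1 T0.b=1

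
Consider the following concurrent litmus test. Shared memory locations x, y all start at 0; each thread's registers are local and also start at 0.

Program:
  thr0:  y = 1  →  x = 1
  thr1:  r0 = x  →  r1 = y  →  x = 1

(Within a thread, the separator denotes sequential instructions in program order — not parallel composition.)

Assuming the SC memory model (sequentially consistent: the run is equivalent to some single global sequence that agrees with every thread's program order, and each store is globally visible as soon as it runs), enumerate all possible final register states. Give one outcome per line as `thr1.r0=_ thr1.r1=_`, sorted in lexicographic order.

outcome vector order: (thr1.r0,thr1.r1)
|SC outcomes| = 3

thr1.r0=0 thr1.r1=0
thr1.r0=0 thr1.r1=1
thr1.r0=1 thr1.r1=1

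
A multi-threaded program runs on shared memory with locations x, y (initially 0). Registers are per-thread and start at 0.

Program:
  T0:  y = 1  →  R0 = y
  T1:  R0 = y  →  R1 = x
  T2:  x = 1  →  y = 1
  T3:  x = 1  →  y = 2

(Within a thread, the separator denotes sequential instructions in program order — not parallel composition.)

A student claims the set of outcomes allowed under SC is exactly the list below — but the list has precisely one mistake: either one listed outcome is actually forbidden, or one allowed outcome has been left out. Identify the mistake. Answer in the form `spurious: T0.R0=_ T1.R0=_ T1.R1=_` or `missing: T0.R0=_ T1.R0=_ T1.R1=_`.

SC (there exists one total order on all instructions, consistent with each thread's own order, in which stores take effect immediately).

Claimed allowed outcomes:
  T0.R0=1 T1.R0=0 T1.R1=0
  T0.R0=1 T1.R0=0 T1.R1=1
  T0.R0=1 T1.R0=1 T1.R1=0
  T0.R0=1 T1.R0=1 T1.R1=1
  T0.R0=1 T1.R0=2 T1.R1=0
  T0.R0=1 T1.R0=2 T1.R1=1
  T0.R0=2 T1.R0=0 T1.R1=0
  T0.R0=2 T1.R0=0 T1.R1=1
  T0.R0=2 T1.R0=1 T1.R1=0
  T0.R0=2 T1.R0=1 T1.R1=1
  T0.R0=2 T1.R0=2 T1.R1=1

outcome vector order: (T0.R0,T1.R0,T1.R1)
under SC → (1,0,0) (1,0,1) (1,1,0) (1,1,1) (1,2,1) (2,0,0) (2,0,1) (2,1,0) (2,1,1) (2,2,1)
claimed∖SC = {(1,2,0)}

spurious: T0.R0=1 T1.R0=2 T1.R1=0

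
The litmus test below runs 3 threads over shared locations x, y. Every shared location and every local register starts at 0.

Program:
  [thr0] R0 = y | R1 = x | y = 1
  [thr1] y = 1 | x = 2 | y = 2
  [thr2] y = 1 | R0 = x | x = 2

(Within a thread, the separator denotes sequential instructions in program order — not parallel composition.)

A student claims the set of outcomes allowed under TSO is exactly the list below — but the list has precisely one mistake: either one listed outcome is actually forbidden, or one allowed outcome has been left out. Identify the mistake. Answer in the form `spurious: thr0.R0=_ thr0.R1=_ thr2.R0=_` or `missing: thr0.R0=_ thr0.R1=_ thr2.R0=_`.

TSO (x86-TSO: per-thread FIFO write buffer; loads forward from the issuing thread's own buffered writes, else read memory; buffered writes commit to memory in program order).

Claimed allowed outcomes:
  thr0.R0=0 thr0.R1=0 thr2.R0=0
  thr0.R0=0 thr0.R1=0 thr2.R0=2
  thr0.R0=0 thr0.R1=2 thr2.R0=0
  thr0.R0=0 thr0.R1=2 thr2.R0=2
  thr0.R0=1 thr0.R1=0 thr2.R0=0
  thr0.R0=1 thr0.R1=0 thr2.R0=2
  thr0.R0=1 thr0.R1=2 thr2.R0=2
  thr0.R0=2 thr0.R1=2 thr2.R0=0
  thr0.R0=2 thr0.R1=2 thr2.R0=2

outcome vector order: (thr0.R0,thr0.R1,thr2.R0)
TSO: 10 outcomes — {<0 0 0> <0 0 2> <0 2 0> <0 2 2> <1 0 0> <1 0 2> <1 2 0> <1 2 2> <2 2 0> <2 2 2>}
TSO∖claimed = {<1 2 0>}

missing: thr0.R0=1 thr0.R1=2 thr2.R0=0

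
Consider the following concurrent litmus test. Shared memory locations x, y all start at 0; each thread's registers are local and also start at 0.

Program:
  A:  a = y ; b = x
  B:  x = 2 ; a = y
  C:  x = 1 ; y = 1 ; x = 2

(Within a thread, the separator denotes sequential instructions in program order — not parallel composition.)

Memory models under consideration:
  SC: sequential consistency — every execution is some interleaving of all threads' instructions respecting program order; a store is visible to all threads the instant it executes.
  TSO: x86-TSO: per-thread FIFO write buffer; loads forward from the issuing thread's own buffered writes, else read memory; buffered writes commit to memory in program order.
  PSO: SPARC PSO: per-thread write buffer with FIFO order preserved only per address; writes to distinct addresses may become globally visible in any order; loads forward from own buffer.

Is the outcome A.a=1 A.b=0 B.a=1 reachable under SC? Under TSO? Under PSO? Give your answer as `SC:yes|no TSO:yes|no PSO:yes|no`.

SC:no TSO:no PSO:yes

outcome vector order: (A.a,A.b,B.a)
under SC → 0/0/0, 0/0/1, 0/1/0, 0/1/1, 0/2/0, 0/2/1, 1/1/0, 1/1/1, 1/2/0, 1/2/1
under TSO → 0/0/0, 0/0/1, 0/1/0, 0/1/1, 0/2/0, 0/2/1, 1/1/0, 1/1/1, 1/2/0, 1/2/1
under PSO → 0/0/0, 0/0/1, 0/1/0, 0/1/1, 0/2/0, 0/2/1, 1/0/0, 1/0/1, 1/1/0, 1/1/1, 1/2/0, 1/2/1
target 1/0/1 ∈ {PSO}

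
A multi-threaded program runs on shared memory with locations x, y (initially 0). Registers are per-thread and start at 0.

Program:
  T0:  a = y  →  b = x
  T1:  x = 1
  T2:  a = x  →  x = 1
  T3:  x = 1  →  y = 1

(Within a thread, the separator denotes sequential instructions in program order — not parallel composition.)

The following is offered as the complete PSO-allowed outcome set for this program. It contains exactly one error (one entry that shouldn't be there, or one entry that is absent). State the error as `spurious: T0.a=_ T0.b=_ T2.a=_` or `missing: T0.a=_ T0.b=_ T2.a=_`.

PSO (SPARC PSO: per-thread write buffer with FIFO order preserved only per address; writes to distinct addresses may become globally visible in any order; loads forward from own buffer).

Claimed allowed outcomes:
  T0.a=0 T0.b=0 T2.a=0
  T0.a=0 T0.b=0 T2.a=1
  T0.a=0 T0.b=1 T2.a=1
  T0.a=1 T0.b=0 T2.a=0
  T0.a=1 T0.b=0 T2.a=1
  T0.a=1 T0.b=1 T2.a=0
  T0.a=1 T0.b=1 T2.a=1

outcome vector order: (T0.a,T0.b,T2.a)
[PSO] allowed = {<0 0 0>, <0 0 1>, <0 1 0>, <0 1 1>, <1 0 0>, <1 0 1>, <1 1 0>, <1 1 1>}
PSO∖claimed = {<0 1 0>}

missing: T0.a=0 T0.b=1 T2.a=0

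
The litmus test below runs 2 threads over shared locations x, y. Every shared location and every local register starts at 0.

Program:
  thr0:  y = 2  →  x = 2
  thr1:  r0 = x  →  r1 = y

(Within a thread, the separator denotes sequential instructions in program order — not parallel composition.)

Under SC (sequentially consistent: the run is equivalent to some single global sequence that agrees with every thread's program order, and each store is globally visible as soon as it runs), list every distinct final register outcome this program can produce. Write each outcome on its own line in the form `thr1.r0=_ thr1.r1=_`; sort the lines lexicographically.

thr1.r0=0 thr1.r1=0
thr1.r0=0 thr1.r1=2
thr1.r0=2 thr1.r1=2

outcome vector order: (thr1.r0,thr1.r1)
|SC outcomes| = 3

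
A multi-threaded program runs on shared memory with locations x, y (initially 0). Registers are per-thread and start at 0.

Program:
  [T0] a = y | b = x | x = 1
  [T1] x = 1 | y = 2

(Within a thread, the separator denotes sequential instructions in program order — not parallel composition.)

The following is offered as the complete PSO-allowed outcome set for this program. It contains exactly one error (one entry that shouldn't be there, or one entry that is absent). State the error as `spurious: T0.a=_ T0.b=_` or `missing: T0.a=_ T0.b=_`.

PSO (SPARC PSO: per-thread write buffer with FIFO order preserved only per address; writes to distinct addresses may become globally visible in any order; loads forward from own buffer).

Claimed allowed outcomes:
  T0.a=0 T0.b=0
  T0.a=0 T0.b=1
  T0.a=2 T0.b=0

outcome vector order: (T0.a,T0.b)
under PSO → 0/0 0/1 2/0 2/1
PSO∖claimed = {2/1}

missing: T0.a=2 T0.b=1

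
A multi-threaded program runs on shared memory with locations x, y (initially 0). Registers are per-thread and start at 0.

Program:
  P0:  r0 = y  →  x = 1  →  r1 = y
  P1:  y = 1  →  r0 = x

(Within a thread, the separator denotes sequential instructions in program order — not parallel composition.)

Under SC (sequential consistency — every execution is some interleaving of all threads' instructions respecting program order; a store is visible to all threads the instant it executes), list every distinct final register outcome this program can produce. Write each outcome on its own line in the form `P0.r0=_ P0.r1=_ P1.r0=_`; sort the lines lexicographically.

outcome vector order: (P0.r0,P0.r1,P1.r0)
|SC outcomes| = 5

P0.r0=0 P0.r1=0 P1.r0=1
P0.r0=0 P0.r1=1 P1.r0=0
P0.r0=0 P0.r1=1 P1.r0=1
P0.r0=1 P0.r1=1 P1.r0=0
P0.r0=1 P0.r1=1 P1.r0=1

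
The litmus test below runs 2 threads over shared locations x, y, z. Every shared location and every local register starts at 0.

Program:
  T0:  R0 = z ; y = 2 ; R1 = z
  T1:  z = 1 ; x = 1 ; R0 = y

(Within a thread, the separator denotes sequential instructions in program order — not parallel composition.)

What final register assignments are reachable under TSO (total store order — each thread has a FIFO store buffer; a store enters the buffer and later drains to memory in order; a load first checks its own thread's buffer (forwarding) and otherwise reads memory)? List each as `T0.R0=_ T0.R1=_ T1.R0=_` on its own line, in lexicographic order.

outcome vector order: (T0.R0,T0.R1,T1.R0)
|TSO outcomes| = 6

T0.R0=0 T0.R1=0 T1.R0=0
T0.R0=0 T0.R1=0 T1.R0=2
T0.R0=0 T0.R1=1 T1.R0=0
T0.R0=0 T0.R1=1 T1.R0=2
T0.R0=1 T0.R1=1 T1.R0=0
T0.R0=1 T0.R1=1 T1.R0=2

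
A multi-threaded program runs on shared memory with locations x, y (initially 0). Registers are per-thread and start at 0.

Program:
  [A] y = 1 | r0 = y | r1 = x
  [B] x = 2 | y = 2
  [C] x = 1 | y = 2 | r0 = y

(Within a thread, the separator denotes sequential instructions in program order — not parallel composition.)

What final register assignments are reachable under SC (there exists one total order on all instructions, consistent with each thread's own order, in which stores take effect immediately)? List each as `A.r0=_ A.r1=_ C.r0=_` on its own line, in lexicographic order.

outcome vector order: (A.r0,A.r1,C.r0)
|SC outcomes| = 9

A.r0=1 A.r1=0 C.r0=2
A.r0=1 A.r1=1 C.r0=1
A.r0=1 A.r1=1 C.r0=2
A.r0=1 A.r1=2 C.r0=1
A.r0=1 A.r1=2 C.r0=2
A.r0=2 A.r1=1 C.r0=1
A.r0=2 A.r1=1 C.r0=2
A.r0=2 A.r1=2 C.r0=1
A.r0=2 A.r1=2 C.r0=2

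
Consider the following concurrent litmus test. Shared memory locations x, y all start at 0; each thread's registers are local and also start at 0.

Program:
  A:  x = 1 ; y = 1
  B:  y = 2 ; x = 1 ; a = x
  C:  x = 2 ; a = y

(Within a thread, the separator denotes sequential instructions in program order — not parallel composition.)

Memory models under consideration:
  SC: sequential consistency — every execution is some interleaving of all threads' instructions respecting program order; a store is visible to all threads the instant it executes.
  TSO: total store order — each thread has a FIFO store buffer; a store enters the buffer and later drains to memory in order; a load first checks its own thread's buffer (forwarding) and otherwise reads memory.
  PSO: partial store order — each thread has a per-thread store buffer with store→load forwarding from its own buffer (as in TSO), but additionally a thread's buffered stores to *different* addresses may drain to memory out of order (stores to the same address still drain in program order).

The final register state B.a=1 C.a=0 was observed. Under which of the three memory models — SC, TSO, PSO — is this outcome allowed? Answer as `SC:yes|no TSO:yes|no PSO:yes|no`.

outcome vector order: (B.a,C.a)
[SC] allowed = {<1 0>; <1 1>; <1 2>; <2 1>; <2 2>}
[TSO] allowed = {<1 0>; <1 1>; <1 2>; <2 0>; <2 1>; <2 2>}
[PSO] allowed = {<1 0>; <1 1>; <1 2>; <2 0>; <2 1>; <2 2>}
target <1 0> ∈ {SC,TSO,PSO}

SC:yes TSO:yes PSO:yes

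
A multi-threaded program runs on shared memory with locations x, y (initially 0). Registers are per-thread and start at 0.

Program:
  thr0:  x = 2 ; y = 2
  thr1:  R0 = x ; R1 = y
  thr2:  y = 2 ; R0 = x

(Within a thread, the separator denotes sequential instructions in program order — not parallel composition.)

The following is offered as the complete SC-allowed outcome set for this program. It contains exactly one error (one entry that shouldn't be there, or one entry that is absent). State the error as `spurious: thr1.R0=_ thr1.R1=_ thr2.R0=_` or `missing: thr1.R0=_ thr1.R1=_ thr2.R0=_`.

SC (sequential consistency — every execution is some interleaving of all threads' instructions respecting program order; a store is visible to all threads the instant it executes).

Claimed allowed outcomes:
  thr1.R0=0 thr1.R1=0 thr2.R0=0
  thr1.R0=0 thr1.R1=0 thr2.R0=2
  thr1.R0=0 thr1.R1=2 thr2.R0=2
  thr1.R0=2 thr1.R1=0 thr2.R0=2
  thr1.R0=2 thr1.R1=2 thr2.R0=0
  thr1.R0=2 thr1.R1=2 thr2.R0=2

outcome vector order: (thr1.R0,thr1.R1,thr2.R0)
[SC] allowed = {000, 002, 020, 022, 202, 220, 222}
SC∖claimed = {020}

missing: thr1.R0=0 thr1.R1=2 thr2.R0=0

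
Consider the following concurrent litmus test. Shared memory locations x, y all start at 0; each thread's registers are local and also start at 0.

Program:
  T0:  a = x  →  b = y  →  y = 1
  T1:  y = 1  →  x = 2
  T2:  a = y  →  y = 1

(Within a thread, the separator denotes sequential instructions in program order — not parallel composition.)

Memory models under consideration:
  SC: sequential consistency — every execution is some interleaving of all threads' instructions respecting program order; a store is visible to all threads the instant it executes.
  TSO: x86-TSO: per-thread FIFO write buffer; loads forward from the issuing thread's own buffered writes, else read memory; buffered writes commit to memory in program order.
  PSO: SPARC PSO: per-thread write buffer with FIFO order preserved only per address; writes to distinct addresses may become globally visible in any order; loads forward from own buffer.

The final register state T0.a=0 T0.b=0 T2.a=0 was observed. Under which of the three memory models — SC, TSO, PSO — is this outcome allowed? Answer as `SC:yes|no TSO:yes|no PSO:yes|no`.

outcome vector order: (T0.a,T0.b,T2.a)
SC (6): 0/0/0, 0/0/1, 0/1/0, 0/1/1, 2/1/0, 2/1/1
TSO (6): 0/0/0, 0/0/1, 0/1/0, 0/1/1, 2/1/0, 2/1/1
PSO (8): 0/0/0, 0/0/1, 0/1/0, 0/1/1, 2/0/0, 2/0/1, 2/1/0, 2/1/1
target 0/0/0 ∈ {SC,TSO,PSO}

SC:yes TSO:yes PSO:yes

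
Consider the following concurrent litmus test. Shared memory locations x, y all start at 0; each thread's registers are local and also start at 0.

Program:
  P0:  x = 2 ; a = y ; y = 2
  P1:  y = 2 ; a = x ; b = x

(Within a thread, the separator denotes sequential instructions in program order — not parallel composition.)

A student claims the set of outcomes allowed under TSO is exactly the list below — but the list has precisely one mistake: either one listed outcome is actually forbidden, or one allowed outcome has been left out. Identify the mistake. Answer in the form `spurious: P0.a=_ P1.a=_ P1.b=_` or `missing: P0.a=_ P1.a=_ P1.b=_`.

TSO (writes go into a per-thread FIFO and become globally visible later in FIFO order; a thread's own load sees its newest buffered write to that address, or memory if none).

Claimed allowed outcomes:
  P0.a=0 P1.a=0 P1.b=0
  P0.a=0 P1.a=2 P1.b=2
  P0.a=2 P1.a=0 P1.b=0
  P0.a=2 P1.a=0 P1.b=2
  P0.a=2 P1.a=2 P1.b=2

outcome vector order: (P0.a,P1.a,P1.b)
TSO (6): 000 002 022 200 202 222
TSO∖claimed = {002}

missing: P0.a=0 P1.a=0 P1.b=2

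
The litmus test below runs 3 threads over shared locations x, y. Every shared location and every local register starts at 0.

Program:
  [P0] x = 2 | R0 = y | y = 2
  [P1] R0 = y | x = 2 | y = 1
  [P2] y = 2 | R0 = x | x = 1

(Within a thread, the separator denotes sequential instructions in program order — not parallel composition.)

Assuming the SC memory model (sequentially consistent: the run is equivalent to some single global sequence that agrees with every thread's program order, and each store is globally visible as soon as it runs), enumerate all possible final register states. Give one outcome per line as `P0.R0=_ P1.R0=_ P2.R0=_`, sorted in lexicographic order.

outcome vector order: (P0.R0,P1.R0,P2.R0)
|SC outcomes| = 10

P0.R0=0 P1.R0=0 P2.R0=2
P0.R0=0 P1.R0=2 P2.R0=2
P0.R0=1 P1.R0=0 P2.R0=0
P0.R0=1 P1.R0=0 P2.R0=2
P0.R0=1 P1.R0=2 P2.R0=0
P0.R0=1 P1.R0=2 P2.R0=2
P0.R0=2 P1.R0=0 P2.R0=0
P0.R0=2 P1.R0=0 P2.R0=2
P0.R0=2 P1.R0=2 P2.R0=0
P0.R0=2 P1.R0=2 P2.R0=2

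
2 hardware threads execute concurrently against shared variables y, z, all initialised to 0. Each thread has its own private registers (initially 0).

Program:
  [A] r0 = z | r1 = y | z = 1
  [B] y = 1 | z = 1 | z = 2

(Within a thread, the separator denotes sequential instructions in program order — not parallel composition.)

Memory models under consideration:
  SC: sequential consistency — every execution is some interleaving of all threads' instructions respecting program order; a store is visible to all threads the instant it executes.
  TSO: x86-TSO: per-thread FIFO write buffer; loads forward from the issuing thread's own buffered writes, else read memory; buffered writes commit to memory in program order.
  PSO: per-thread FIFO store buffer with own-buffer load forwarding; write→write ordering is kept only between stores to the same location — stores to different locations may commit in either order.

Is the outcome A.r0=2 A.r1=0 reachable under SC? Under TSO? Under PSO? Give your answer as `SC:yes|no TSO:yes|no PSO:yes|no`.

SC:no TSO:no PSO:yes

outcome vector order: (A.r0,A.r1)
SC (4): (0,0) (0,1) (1,1) (2,1)
TSO (4): (0,0) (0,1) (1,1) (2,1)
PSO (6): (0,0) (0,1) (1,0) (1,1) (2,0) (2,1)
target (2,0) ∈ {PSO}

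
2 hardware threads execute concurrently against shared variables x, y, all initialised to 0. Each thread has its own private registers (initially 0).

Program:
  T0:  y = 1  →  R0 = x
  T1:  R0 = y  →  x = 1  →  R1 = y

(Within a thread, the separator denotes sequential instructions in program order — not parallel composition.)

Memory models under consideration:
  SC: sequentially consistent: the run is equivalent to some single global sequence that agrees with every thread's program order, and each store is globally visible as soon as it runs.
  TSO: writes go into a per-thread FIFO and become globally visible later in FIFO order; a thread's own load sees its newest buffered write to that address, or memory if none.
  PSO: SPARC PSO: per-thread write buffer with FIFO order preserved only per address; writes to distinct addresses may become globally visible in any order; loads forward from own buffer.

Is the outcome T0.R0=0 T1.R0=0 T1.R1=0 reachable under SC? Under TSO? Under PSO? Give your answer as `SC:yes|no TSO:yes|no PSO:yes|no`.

outcome vector order: (T0.R0,T1.R0,T1.R1)
SC (5): (0,0,1); (0,1,1); (1,0,0); (1,0,1); (1,1,1)
TSO (6): (0,0,0); (0,0,1); (0,1,1); (1,0,0); (1,0,1); (1,1,1)
PSO (6): (0,0,0); (0,0,1); (0,1,1); (1,0,0); (1,0,1); (1,1,1)
target (0,0,0) ∈ {TSO,PSO}

SC:no TSO:yes PSO:yes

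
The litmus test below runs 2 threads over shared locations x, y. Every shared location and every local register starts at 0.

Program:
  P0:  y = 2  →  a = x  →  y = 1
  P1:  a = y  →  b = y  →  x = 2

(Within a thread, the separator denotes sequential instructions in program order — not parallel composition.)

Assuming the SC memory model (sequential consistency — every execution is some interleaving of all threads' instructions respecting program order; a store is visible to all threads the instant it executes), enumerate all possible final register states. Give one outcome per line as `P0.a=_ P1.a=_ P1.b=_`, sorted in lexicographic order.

outcome vector order: (P0.a,P1.a,P1.b)
|SC outcomes| = 9

P0.a=0 P1.a=0 P1.b=0
P0.a=0 P1.a=0 P1.b=1
P0.a=0 P1.a=0 P1.b=2
P0.a=0 P1.a=1 P1.b=1
P0.a=0 P1.a=2 P1.b=1
P0.a=0 P1.a=2 P1.b=2
P0.a=2 P1.a=0 P1.b=0
P0.a=2 P1.a=0 P1.b=2
P0.a=2 P1.a=2 P1.b=2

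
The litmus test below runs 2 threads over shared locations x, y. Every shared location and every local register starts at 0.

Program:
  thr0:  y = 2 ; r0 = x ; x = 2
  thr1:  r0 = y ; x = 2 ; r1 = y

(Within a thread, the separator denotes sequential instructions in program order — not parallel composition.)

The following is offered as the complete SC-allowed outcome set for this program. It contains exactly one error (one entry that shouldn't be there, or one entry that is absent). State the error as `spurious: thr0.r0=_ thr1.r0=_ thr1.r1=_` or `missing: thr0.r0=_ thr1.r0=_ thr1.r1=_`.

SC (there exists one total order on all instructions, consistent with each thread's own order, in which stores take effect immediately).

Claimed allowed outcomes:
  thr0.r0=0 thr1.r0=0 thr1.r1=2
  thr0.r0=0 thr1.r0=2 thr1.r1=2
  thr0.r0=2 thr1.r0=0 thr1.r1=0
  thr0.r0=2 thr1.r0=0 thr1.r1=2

outcome vector order: (thr0.r0,thr1.r0,thr1.r1)
under SC → 0/0/2, 0/2/2, 2/0/0, 2/0/2, 2/2/2
SC∖claimed = {2/2/2}

missing: thr0.r0=2 thr1.r0=2 thr1.r1=2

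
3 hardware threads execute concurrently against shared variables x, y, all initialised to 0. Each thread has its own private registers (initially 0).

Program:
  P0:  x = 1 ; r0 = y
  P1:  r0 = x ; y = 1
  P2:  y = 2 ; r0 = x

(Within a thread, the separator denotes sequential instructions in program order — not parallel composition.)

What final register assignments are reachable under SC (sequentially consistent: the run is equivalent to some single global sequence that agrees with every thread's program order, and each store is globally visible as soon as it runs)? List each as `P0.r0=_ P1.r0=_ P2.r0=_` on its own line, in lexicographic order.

P0.r0=0 P1.r0=0 P2.r0=1
P0.r0=0 P1.r0=1 P2.r0=1
P0.r0=1 P1.r0=0 P2.r0=0
P0.r0=1 P1.r0=0 P2.r0=1
P0.r0=1 P1.r0=1 P2.r0=0
P0.r0=1 P1.r0=1 P2.r0=1
P0.r0=2 P1.r0=0 P2.r0=0
P0.r0=2 P1.r0=0 P2.r0=1
P0.r0=2 P1.r0=1 P2.r0=0
P0.r0=2 P1.r0=1 P2.r0=1

outcome vector order: (P0.r0,P1.r0,P2.r0)
|SC outcomes| = 10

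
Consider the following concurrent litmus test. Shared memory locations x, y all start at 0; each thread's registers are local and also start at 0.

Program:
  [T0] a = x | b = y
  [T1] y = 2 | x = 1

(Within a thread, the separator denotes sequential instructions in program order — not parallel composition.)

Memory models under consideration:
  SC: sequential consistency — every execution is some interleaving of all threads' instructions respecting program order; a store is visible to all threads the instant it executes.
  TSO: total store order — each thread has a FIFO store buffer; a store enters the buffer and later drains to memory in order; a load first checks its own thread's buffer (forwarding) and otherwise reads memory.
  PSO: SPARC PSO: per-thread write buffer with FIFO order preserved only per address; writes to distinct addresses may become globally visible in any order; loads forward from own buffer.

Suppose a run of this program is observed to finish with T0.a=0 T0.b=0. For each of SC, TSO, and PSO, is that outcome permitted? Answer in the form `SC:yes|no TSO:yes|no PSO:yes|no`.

outcome vector order: (T0.a,T0.b)
SC (3): (0,0); (0,2); (1,2)
TSO (3): (0,0); (0,2); (1,2)
PSO (4): (0,0); (0,2); (1,0); (1,2)
target (0,0) ∈ {SC,TSO,PSO}

SC:yes TSO:yes PSO:yes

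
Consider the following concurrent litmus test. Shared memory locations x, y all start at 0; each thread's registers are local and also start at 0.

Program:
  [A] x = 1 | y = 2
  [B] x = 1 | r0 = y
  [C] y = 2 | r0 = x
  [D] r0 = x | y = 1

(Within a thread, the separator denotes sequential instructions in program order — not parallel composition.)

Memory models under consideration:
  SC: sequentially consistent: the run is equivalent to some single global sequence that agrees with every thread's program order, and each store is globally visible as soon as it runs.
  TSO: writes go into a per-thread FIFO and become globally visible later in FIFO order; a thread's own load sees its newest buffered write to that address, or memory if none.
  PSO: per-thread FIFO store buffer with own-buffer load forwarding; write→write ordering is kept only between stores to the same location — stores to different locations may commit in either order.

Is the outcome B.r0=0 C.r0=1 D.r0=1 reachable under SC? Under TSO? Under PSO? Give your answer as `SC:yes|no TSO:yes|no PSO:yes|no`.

SC:yes TSO:yes PSO:yes

outcome vector order: (B.r0,C.r0,D.r0)
under SC → 010; 011; 100; 101; 110; 111; 200; 201; 210; 211
under TSO → 000; 001; 010; 011; 100; 101; 110; 111; 200; 201; 210; 211
under PSO → 000; 001; 010; 011; 100; 101; 110; 111; 200; 201; 210; 211
target 011 ∈ {SC,TSO,PSO}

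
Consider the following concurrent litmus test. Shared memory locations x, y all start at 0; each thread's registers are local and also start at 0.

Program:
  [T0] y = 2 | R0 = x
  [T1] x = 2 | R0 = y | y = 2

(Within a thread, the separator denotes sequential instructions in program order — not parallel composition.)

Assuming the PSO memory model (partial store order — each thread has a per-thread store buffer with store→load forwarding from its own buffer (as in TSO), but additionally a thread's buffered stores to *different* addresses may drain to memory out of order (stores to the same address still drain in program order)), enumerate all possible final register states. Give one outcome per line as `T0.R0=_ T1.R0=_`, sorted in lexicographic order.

T0.R0=0 T1.R0=0
T0.R0=0 T1.R0=2
T0.R0=2 T1.R0=0
T0.R0=2 T1.R0=2

outcome vector order: (T0.R0,T1.R0)
|PSO outcomes| = 4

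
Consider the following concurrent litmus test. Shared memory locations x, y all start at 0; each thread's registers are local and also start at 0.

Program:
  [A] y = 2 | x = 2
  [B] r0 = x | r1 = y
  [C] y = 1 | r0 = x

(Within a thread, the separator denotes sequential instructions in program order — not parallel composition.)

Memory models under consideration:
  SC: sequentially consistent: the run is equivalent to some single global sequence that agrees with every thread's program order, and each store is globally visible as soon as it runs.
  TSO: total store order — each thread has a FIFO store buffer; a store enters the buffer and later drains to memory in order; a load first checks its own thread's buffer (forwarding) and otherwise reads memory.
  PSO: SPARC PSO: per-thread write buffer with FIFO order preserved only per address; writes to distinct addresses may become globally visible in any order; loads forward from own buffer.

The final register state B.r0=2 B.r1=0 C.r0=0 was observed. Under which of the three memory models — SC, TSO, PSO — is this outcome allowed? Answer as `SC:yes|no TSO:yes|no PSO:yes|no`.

SC:no TSO:no PSO:yes

outcome vector order: (B.r0,B.r1,C.r0)
under SC → 000; 002; 010; 012; 020; 022; 210; 212; 220; 222
under TSO → 000; 002; 010; 012; 020; 022; 210; 212; 220; 222
under PSO → 000; 002; 010; 012; 020; 022; 200; 202; 210; 212; 220; 222
target 200 ∈ {PSO}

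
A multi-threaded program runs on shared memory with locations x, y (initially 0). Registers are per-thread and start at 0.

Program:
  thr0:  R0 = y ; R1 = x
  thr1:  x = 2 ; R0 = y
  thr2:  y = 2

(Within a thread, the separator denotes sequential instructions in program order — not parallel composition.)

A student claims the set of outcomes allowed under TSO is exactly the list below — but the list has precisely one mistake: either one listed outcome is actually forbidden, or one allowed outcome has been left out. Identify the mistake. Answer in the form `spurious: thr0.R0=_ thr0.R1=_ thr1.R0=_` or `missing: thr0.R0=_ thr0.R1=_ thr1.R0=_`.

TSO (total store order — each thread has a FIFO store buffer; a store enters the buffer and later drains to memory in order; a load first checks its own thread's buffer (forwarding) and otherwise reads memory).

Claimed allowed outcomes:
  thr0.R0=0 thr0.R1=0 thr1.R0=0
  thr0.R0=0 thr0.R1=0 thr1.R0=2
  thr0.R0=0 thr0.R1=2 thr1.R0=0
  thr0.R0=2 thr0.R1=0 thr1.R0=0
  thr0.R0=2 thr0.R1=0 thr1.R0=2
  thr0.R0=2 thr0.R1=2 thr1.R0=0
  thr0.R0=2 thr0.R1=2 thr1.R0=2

outcome vector order: (thr0.R0,thr0.R1,thr1.R0)
TSO: 8 outcomes — {0/0/0, 0/0/2, 0/2/0, 0/2/2, 2/0/0, 2/0/2, 2/2/0, 2/2/2}
TSO∖claimed = {0/2/2}

missing: thr0.R0=0 thr0.R1=2 thr1.R0=2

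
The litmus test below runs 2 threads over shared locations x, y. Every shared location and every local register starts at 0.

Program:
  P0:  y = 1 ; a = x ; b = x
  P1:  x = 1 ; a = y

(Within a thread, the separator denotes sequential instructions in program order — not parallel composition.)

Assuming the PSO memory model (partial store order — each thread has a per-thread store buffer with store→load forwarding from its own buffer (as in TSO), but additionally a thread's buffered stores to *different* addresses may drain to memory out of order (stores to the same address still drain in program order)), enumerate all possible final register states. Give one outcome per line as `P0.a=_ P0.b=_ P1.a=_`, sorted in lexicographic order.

outcome vector order: (P0.a,P0.b,P1.a)
|PSO outcomes| = 6

P0.a=0 P0.b=0 P1.a=0
P0.a=0 P0.b=0 P1.a=1
P0.a=0 P0.b=1 P1.a=0
P0.a=0 P0.b=1 P1.a=1
P0.a=1 P0.b=1 P1.a=0
P0.a=1 P0.b=1 P1.a=1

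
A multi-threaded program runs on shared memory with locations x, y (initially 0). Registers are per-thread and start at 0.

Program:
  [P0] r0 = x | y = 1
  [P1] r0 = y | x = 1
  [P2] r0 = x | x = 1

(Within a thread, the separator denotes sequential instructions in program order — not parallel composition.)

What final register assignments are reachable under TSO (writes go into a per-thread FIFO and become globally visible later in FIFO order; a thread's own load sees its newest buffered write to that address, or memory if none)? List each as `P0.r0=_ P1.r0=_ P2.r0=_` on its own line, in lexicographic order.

outcome vector order: (P0.r0,P1.r0,P2.r0)
|TSO outcomes| = 7

P0.r0=0 P1.r0=0 P2.r0=0
P0.r0=0 P1.r0=0 P2.r0=1
P0.r0=0 P1.r0=1 P2.r0=0
P0.r0=0 P1.r0=1 P2.r0=1
P0.r0=1 P1.r0=0 P2.r0=0
P0.r0=1 P1.r0=0 P2.r0=1
P0.r0=1 P1.r0=1 P2.r0=0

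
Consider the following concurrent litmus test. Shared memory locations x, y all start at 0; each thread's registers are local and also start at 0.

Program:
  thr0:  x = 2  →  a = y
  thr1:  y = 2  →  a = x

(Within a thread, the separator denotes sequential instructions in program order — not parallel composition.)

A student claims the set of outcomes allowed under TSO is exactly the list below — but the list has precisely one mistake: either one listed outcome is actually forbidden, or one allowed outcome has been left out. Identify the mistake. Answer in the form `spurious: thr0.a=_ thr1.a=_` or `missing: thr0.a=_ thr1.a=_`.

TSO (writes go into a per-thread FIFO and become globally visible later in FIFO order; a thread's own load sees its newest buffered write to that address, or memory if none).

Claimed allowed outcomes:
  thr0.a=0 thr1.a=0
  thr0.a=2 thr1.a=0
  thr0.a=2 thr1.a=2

outcome vector order: (thr0.a,thr1.a)
TSO: 4 outcomes — {(0,0); (0,2); (2,0); (2,2)}
TSO∖claimed = {(0,2)}

missing: thr0.a=0 thr1.a=2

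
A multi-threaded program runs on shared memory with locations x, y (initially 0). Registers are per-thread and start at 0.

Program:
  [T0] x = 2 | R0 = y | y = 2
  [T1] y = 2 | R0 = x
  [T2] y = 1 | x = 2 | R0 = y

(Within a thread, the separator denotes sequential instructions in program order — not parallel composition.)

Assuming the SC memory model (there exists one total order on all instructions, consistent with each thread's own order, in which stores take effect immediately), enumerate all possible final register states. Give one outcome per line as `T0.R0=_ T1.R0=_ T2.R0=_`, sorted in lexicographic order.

outcome vector order: (T0.R0,T1.R0,T2.R0)
|SC outcomes| = 10

T0.R0=0 T1.R0=2 T2.R0=1
T0.R0=0 T1.R0=2 T2.R0=2
T0.R0=1 T1.R0=0 T2.R0=1
T0.R0=1 T1.R0=0 T2.R0=2
T0.R0=1 T1.R0=2 T2.R0=1
T0.R0=1 T1.R0=2 T2.R0=2
T0.R0=2 T1.R0=0 T2.R0=1
T0.R0=2 T1.R0=0 T2.R0=2
T0.R0=2 T1.R0=2 T2.R0=1
T0.R0=2 T1.R0=2 T2.R0=2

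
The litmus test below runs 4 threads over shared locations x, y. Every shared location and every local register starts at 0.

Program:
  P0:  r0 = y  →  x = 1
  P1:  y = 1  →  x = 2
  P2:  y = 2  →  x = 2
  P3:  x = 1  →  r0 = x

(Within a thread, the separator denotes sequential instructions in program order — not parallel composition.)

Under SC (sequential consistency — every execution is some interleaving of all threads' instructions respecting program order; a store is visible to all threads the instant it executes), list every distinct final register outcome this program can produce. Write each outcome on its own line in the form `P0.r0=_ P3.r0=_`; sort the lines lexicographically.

outcome vector order: (P0.r0,P3.r0)
|SC outcomes| = 6

P0.r0=0 P3.r0=1
P0.r0=0 P3.r0=2
P0.r0=1 P3.r0=1
P0.r0=1 P3.r0=2
P0.r0=2 P3.r0=1
P0.r0=2 P3.r0=2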